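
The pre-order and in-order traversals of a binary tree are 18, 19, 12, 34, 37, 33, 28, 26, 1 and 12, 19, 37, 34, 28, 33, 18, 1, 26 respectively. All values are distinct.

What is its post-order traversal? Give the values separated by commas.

12, 37, 28, 33, 34, 19, 1, 26, 18

The first element of pre-order is the root; it splits in-order into left and right subtrees.
Root 18: left subtree has 6 nodes {12, 19, 37, 34, 28, 33}, right has 2 {1, 26}.
  Root 19: left subtree has 1 node {12}, right has 4 {37, 34, 28, 33}.
    Root 34: left subtree has 1 node {37}, right has 2 {28, 33}.
      Root 33: left subtree has 1 node {28}, right has 0 { }.
  Root 26: left subtree has 1 node {1}, right has 0 { }.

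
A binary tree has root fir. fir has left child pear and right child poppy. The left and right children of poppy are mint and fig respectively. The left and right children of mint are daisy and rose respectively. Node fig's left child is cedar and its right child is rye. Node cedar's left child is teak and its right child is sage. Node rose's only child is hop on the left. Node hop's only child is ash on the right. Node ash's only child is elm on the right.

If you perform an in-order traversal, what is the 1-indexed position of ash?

In-order visits the left subtree, then the node, then the right subtree.
At fir: go left to pear.
  pear is a leaf — visit pear.
Visit fir.
At fir: go right to poppy.
  At poppy: go left to mint.
    At mint: go left to daisy.
      daisy is a leaf — visit daisy.
    Visit mint.
    At mint: go right to rose.
      At rose: go left to hop.
        At hop: no left child.
        Visit hop.
        At hop: go right to ash.
          At ash: no left child.
          Visit ash.
          At ash: go right to elm.
            elm is a leaf — visit elm.
      Visit rose.
      At rose: no right child.
  Visit poppy.
  At poppy: go right to fig.
    At fig: go left to cedar.
      At cedar: go left to teak.
        teak is a leaf — visit teak.
      Visit cedar.
      At cedar: go right to sage.
        sage is a leaf — visit sage.
    Visit fig.
    At fig: go right to rye.
      rye is a leaf — visit rye.
Full in-order sequence: pear, fir, daisy, mint, hop, ash, elm, rose, poppy, teak, cedar, sage, fig, rye.

6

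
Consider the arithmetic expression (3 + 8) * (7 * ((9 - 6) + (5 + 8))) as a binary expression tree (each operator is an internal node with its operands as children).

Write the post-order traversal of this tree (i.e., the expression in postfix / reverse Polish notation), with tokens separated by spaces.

Post-order on an expression tree gives postfix notation: for each operator, emit left operand, right operand, then the operator.

3 8 + 7 9 6 - 5 8 + + * *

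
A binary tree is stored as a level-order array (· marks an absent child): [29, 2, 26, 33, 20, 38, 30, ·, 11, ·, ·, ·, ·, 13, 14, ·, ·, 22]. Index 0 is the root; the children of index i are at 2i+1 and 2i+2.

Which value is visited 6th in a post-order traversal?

38

Post-order visits the left subtree, then the right subtree, then the node.
At 29: go left to 2.
  At 2: go left to 33.
    At 33: no left child.
    At 33: go right to 11.
      At 11: go left to 22.
        22 is a leaf — visit 22.
      At 11: no right child.
      Visit 11.
    Visit 33.
  At 2: go right to 20.
    20 is a leaf — visit 20.
  Visit 2.
At 29: go right to 26.
  At 26: go left to 38.
    38 is a leaf — visit 38.
  At 26: go right to 30.
    At 30: go left to 13.
      13 is a leaf — visit 13.
    At 30: go right to 14.
      14 is a leaf — visit 14.
    Visit 30.
  Visit 26.
Visit 29.
Full post-order sequence: 22, 11, 33, 20, 2, 38, 13, 14, 30, 26, 29.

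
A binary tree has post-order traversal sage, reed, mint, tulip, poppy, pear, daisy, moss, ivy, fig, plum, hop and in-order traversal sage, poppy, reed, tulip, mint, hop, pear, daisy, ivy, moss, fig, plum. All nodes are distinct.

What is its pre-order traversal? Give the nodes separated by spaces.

hop poppy sage tulip reed mint plum fig ivy daisy pear moss

The last element of post-order is the root; it splits in-order into left and right subtrees.
Root hop: left subtree has 5 nodes {sage, poppy, reed, tulip, mint}, right has 6 {pear, daisy, ivy, moss, fig, plum}.
  Root poppy: left subtree has 1 node {sage}, right has 3 {reed, tulip, mint}.
    Root tulip: left subtree has 1 node {reed}, right has 1 {mint}.
  Root plum: left subtree has 5 nodes {pear, daisy, ivy, moss, fig}, right has 0 { }.
    Root fig: left subtree has 4 nodes {pear, daisy, ivy, moss}, right has 0 { }.
      Root ivy: left subtree has 2 nodes {pear, daisy}, right has 1 {moss}.
        Root daisy: left subtree has 1 node {pear}, right has 0 { }.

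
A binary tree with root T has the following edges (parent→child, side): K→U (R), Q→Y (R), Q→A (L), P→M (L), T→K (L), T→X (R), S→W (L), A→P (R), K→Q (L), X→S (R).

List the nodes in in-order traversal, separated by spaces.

In-order visits the left subtree, then the node, then the right subtree.
At T: go left to K.
  At K: go left to Q.
    At Q: go left to A.
      At A: no left child.
      Visit A.
      At A: go right to P.
        At P: go left to M.
          M is a leaf — visit M.
        Visit P.
        At P: no right child.
    Visit Q.
    At Q: go right to Y.
      Y is a leaf — visit Y.
  Visit K.
  At K: go right to U.
    U is a leaf — visit U.
Visit T.
At T: go right to X.
  At X: no left child.
  Visit X.
  At X: go right to S.
    At S: go left to W.
      W is a leaf — visit W.
    Visit S.
    At S: no right child.

A M P Q Y K U T X W S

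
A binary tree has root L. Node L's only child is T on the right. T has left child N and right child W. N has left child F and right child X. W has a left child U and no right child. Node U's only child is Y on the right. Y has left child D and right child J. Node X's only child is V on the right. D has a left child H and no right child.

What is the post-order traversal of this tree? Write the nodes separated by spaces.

Post-order visits the left subtree, then the right subtree, then the node.
At L: no left child.
At L: go right to T.
  At T: go left to N.
    At N: go left to F.
      F is a leaf — visit F.
    At N: go right to X.
      At X: no left child.
      At X: go right to V.
        V is a leaf — visit V.
      Visit X.
    Visit N.
  At T: go right to W.
    At W: go left to U.
      At U: no left child.
      At U: go right to Y.
        At Y: go left to D.
          At D: go left to H.
            H is a leaf — visit H.
          At D: no right child.
          Visit D.
        At Y: go right to J.
          J is a leaf — visit J.
        Visit Y.
      Visit U.
    At W: no right child.
    Visit W.
  Visit T.
Visit L.

F V X N H D J Y U W T L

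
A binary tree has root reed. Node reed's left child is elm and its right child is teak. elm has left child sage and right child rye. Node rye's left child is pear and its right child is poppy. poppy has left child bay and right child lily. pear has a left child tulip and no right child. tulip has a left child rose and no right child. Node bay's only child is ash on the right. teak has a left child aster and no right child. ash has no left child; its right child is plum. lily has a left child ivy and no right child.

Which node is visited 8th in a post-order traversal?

Post-order visits the left subtree, then the right subtree, then the node.
At reed: go left to elm.
  At elm: go left to sage.
    sage is a leaf — visit sage.
  At elm: go right to rye.
    At rye: go left to pear.
      At pear: go left to tulip.
        At tulip: go left to rose.
          rose is a leaf — visit rose.
        At tulip: no right child.
        Visit tulip.
      At pear: no right child.
      Visit pear.
    At rye: go right to poppy.
      At poppy: go left to bay.
        At bay: no left child.
        At bay: go right to ash.
          At ash: no left child.
          At ash: go right to plum.
            plum is a leaf — visit plum.
          Visit ash.
        Visit bay.
      At poppy: go right to lily.
        At lily: go left to ivy.
          ivy is a leaf — visit ivy.
        At lily: no right child.
        Visit lily.
      Visit poppy.
    Visit rye.
  Visit elm.
At reed: go right to teak.
  At teak: go left to aster.
    aster is a leaf — visit aster.
  At teak: no right child.
  Visit teak.
Visit reed.
Full post-order sequence: sage, rose, tulip, pear, plum, ash, bay, ivy, lily, poppy, rye, elm, aster, teak, reed.

ivy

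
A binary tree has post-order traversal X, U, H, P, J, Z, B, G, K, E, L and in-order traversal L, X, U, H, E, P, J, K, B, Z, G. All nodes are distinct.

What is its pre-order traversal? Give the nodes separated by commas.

The last element of post-order is the root; it splits in-order into left and right subtrees.
Root L: left subtree has 0 nodes { }, right has 10 {X, U, H, E, P, J, K, B, Z, G}.
  Root E: left subtree has 3 nodes {X, U, H}, right has 6 {P, J, K, B, Z, G}.
    Root H: left subtree has 2 nodes {X, U}, right has 0 { }.
      Root U: left subtree has 1 node {X}, right has 0 { }.
    Root K: left subtree has 2 nodes {P, J}, right has 3 {B, Z, G}.
      Root J: left subtree has 1 node {P}, right has 0 { }.
      Root G: left subtree has 2 nodes {B, Z}, right has 0 { }.
        Root B: left subtree has 0 nodes { }, right has 1 {Z}.

L, E, H, U, X, K, J, P, G, B, Z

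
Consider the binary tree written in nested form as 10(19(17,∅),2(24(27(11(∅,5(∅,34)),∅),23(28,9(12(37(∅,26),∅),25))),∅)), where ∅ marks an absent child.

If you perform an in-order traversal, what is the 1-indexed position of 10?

In-order visits the left subtree, then the node, then the right subtree.
At 10: go left to 19.
  At 19: go left to 17.
    17 is a leaf — visit 17.
  Visit 19.
  At 19: no right child.
Visit 10.
At 10: go right to 2.
  At 2: go left to 24.
    At 24: go left to 27.
      At 27: go left to 11.
        At 11: no left child.
        Visit 11.
        At 11: go right to 5.
          At 5: no left child.
          Visit 5.
          At 5: go right to 34.
            34 is a leaf — visit 34.
      Visit 27.
      At 27: no right child.
    Visit 24.
    At 24: go right to 23.
      At 23: go left to 28.
        28 is a leaf — visit 28.
      Visit 23.
      At 23: go right to 9.
        At 9: go left to 12.
          At 12: go left to 37.
            At 37: no left child.
            Visit 37.
            At 37: go right to 26.
              26 is a leaf — visit 26.
          Visit 12.
          At 12: no right child.
        Visit 9.
        At 9: go right to 25.
          25 is a leaf — visit 25.
  Visit 2.
  At 2: no right child.
Full in-order sequence: 17, 19, 10, 11, 5, 34, 27, 24, 28, 23, 37, 26, 12, 9, 25, 2.

3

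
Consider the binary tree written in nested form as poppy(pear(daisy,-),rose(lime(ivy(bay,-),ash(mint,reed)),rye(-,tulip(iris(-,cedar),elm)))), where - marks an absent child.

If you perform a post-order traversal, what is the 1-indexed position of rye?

13

Post-order visits the left subtree, then the right subtree, then the node.
At poppy: go left to pear.
  At pear: go left to daisy.
    daisy is a leaf — visit daisy.
  At pear: no right child.
  Visit pear.
At poppy: go right to rose.
  At rose: go left to lime.
    At lime: go left to ivy.
      At ivy: go left to bay.
        bay is a leaf — visit bay.
      At ivy: no right child.
      Visit ivy.
    At lime: go right to ash.
      At ash: go left to mint.
        mint is a leaf — visit mint.
      At ash: go right to reed.
        reed is a leaf — visit reed.
      Visit ash.
    Visit lime.
  At rose: go right to rye.
    At rye: no left child.
    At rye: go right to tulip.
      At tulip: go left to iris.
        At iris: no left child.
        At iris: go right to cedar.
          cedar is a leaf — visit cedar.
        Visit iris.
      At tulip: go right to elm.
        elm is a leaf — visit elm.
      Visit tulip.
    Visit rye.
  Visit rose.
Visit poppy.
Full post-order sequence: daisy, pear, bay, ivy, mint, reed, ash, lime, cedar, iris, elm, tulip, rye, rose, poppy.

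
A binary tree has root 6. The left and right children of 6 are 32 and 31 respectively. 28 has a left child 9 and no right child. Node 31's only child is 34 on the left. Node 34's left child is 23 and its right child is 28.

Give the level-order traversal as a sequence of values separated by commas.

6, 32, 31, 34, 23, 28, 9

Level-order visits nodes level by level from the root, left to right within each level.
Level 0: 6
Level 1: 32, 31
Level 2: 34
Level 3: 23, 28
Level 4: 9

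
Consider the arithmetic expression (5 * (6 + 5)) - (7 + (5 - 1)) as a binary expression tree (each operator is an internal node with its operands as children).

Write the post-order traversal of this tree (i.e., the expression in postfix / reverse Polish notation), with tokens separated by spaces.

5 6 5 + * 7 5 1 - + -

Post-order on an expression tree gives postfix notation: for each operator, emit left operand, right operand, then the operator.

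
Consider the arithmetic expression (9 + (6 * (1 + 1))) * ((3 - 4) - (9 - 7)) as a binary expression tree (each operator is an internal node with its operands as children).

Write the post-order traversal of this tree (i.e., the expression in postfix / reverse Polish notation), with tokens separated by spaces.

9 6 1 1 + * + 3 4 - 9 7 - - *

Post-order on an expression tree gives postfix notation: for each operator, emit left operand, right operand, then the operator.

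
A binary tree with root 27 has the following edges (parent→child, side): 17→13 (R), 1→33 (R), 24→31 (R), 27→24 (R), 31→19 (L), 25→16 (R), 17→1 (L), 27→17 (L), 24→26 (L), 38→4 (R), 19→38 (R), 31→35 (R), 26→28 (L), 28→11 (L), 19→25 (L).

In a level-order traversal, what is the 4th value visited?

Level-order visits nodes level by level from the root, left to right within each level.
Level 0: 27
Level 1: 17, 24
Level 2: 1, 13, 26, 31
Level 3: 33, 28, 19, 35
Level 4: 11, 25, 38
Level 5: 16, 4
Full level-order sequence: 27, 17, 24, 1, 13, 26, 31, 33, 28, 19, 35, 11, 25, 38, 16, 4.

1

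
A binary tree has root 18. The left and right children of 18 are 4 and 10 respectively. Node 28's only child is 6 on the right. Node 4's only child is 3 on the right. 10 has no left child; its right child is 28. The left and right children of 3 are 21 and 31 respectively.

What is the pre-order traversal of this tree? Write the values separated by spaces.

Pre-order visits the node, then its left subtree, then its right subtree.
Visit 18.
At 18: go left to 4.
  Visit 4.
  At 4: no left child.
  At 4: go right to 3.
    Visit 3.
    At 3: go left to 21.
      21 is a leaf — visit 21.
    At 3: go right to 31.
      31 is a leaf — visit 31.
At 18: go right to 10.
  Visit 10.
  At 10: no left child.
  At 10: go right to 28.
    Visit 28.
    At 28: no left child.
    At 28: go right to 6.
      6 is a leaf — visit 6.

18 4 3 21 31 10 28 6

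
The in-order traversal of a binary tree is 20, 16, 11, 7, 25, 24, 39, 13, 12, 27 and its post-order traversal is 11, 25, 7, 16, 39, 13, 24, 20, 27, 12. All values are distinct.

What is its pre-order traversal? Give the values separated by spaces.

12 20 24 16 7 11 25 13 39 27

The last element of post-order is the root; it splits in-order into left and right subtrees.
Root 12: left subtree has 8 nodes {20, 16, 11, 7, 25, 24, 39, 13}, right has 1 {27}.
  Root 20: left subtree has 0 nodes { }, right has 7 {16, 11, 7, 25, 24, 39, 13}.
    Root 24: left subtree has 4 nodes {16, 11, 7, 25}, right has 2 {39, 13}.
      Root 16: left subtree has 0 nodes { }, right has 3 {11, 7, 25}.
        Root 7: left subtree has 1 node {11}, right has 1 {25}.
      Root 13: left subtree has 1 node {39}, right has 0 { }.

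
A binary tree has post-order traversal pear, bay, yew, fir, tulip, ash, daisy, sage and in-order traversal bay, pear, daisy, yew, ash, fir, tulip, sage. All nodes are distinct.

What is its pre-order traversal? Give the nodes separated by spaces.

sage daisy bay pear ash yew tulip fir

The last element of post-order is the root; it splits in-order into left and right subtrees.
Root sage: left subtree has 7 nodes {bay, pear, daisy, yew, ash, fir, tulip}, right has 0 { }.
  Root daisy: left subtree has 2 nodes {bay, pear}, right has 4 {yew, ash, fir, tulip}.
    Root bay: left subtree has 0 nodes { }, right has 1 {pear}.
    Root ash: left subtree has 1 node {yew}, right has 2 {fir, tulip}.
      Root tulip: left subtree has 1 node {fir}, right has 0 { }.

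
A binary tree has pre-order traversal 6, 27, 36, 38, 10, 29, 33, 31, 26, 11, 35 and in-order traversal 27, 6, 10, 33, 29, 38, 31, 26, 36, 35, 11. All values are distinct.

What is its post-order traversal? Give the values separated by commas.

The first element of pre-order is the root; it splits in-order into left and right subtrees.
Root 6: left subtree has 1 node {27}, right has 9 {10, 33, 29, 38, 31, 26, 36, 35, 11}.
  Root 36: left subtree has 6 nodes {10, 33, 29, 38, 31, 26}, right has 2 {35, 11}.
    Root 38: left subtree has 3 nodes {10, 33, 29}, right has 2 {31, 26}.
      Root 10: left subtree has 0 nodes { }, right has 2 {33, 29}.
        Root 29: left subtree has 1 node {33}, right has 0 { }.
      Root 31: left subtree has 0 nodes { }, right has 1 {26}.
    Root 11: left subtree has 1 node {35}, right has 0 { }.

27, 33, 29, 10, 26, 31, 38, 35, 11, 36, 6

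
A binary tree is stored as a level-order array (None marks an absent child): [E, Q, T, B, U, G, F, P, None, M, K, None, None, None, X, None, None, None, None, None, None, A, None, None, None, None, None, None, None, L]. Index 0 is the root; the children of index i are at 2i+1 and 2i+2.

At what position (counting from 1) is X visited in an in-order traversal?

In-order visits the left subtree, then the node, then the right subtree.
At E: go left to Q.
  At Q: go left to B.
    At B: go left to P.
      P is a leaf — visit P.
    Visit B.
    At B: no right child.
  Visit Q.
  At Q: go right to U.
    At U: go left to M.
      M is a leaf — visit M.
    Visit U.
    At U: go right to K.
      At K: go left to A.
        A is a leaf — visit A.
      Visit K.
      At K: no right child.
Visit E.
At E: go right to T.
  At T: go left to G.
    G is a leaf — visit G.
  Visit T.
  At T: go right to F.
    At F: no left child.
    Visit F.
    At F: go right to X.
      At X: go left to L.
        L is a leaf — visit L.
      Visit X.
      At X: no right child.
Full in-order sequence: P, B, Q, M, U, A, K, E, G, T, F, L, X.

13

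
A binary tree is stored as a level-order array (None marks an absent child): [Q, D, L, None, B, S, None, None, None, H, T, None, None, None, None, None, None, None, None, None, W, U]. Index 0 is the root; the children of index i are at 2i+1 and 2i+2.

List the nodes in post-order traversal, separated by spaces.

W H U T B D S L Q

Post-order visits the left subtree, then the right subtree, then the node.
At Q: go left to D.
  At D: no left child.
  At D: go right to B.
    At B: go left to H.
      At H: no left child.
      At H: go right to W.
        W is a leaf — visit W.
      Visit H.
    At B: go right to T.
      At T: go left to U.
        U is a leaf — visit U.
      At T: no right child.
      Visit T.
    Visit B.
  Visit D.
At Q: go right to L.
  At L: go left to S.
    S is a leaf — visit S.
  At L: no right child.
  Visit L.
Visit Q.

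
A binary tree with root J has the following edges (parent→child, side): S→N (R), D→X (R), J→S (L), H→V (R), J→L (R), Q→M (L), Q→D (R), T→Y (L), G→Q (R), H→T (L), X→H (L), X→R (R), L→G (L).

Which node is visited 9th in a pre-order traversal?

Pre-order visits the node, then its left subtree, then its right subtree.
Visit J.
At J: go left to S.
  Visit S.
  At S: no left child.
  At S: go right to N.
    N is a leaf — visit N.
At J: go right to L.
  Visit L.
  At L: go left to G.
    Visit G.
    At G: no left child.
    At G: go right to Q.
      Visit Q.
      At Q: go left to M.
        M is a leaf — visit M.
      At Q: go right to D.
        Visit D.
        At D: no left child.
        At D: go right to X.
          Visit X.
          At X: go left to H.
            Visit H.
            At H: go left to T.
              Visit T.
              At T: go left to Y.
                Y is a leaf — visit Y.
              At T: no right child.
            At H: go right to V.
              V is a leaf — visit V.
          At X: go right to R.
            R is a leaf — visit R.
  At L: no right child.
Full pre-order sequence: J, S, N, L, G, Q, M, D, X, H, T, Y, V, R.

X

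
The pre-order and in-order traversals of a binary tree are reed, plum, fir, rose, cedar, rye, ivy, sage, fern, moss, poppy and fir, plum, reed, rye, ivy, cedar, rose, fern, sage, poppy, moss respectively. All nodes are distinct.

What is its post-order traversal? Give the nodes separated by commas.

The first element of pre-order is the root; it splits in-order into left and right subtrees.
Root reed: left subtree has 2 nodes {fir, plum}, right has 8 {rye, ivy, cedar, rose, fern, sage, poppy, moss}.
  Root plum: left subtree has 1 node {fir}, right has 0 { }.
  Root rose: left subtree has 3 nodes {rye, ivy, cedar}, right has 4 {fern, sage, poppy, moss}.
    Root cedar: left subtree has 2 nodes {rye, ivy}, right has 0 { }.
      Root rye: left subtree has 0 nodes { }, right has 1 {ivy}.
    Root sage: left subtree has 1 node {fern}, right has 2 {poppy, moss}.
      Root moss: left subtree has 1 node {poppy}, right has 0 { }.

fir, plum, ivy, rye, cedar, fern, poppy, moss, sage, rose, reed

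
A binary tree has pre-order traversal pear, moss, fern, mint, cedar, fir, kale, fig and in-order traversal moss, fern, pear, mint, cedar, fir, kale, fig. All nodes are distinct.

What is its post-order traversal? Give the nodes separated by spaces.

fern moss fig kale fir cedar mint pear

The first element of pre-order is the root; it splits in-order into left and right subtrees.
Root pear: left subtree has 2 nodes {moss, fern}, right has 5 {mint, cedar, fir, kale, fig}.
  Root moss: left subtree has 0 nodes { }, right has 1 {fern}.
  Root mint: left subtree has 0 nodes { }, right has 4 {cedar, fir, kale, fig}.
    Root cedar: left subtree has 0 nodes { }, right has 3 {fir, kale, fig}.
      Root fir: left subtree has 0 nodes { }, right has 2 {kale, fig}.
        Root kale: left subtree has 0 nodes { }, right has 1 {fig}.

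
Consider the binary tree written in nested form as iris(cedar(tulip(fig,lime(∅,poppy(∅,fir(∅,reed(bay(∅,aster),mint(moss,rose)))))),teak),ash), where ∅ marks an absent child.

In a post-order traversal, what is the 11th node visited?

Post-order visits the left subtree, then the right subtree, then the node.
At iris: go left to cedar.
  At cedar: go left to tulip.
    At tulip: go left to fig.
      fig is a leaf — visit fig.
    At tulip: go right to lime.
      At lime: no left child.
      At lime: go right to poppy.
        At poppy: no left child.
        At poppy: go right to fir.
          At fir: no left child.
          At fir: go right to reed.
            At reed: go left to bay.
              At bay: no left child.
              At bay: go right to aster.
                aster is a leaf — visit aster.
              Visit bay.
            At reed: go right to mint.
              At mint: go left to moss.
                moss is a leaf — visit moss.
              At mint: go right to rose.
                rose is a leaf — visit rose.
              Visit mint.
            Visit reed.
          Visit fir.
        Visit poppy.
      Visit lime.
    Visit tulip.
  At cedar: go right to teak.
    teak is a leaf — visit teak.
  Visit cedar.
At iris: go right to ash.
  ash is a leaf — visit ash.
Visit iris.
Full post-order sequence: fig, aster, bay, moss, rose, mint, reed, fir, poppy, lime, tulip, teak, cedar, ash, iris.

tulip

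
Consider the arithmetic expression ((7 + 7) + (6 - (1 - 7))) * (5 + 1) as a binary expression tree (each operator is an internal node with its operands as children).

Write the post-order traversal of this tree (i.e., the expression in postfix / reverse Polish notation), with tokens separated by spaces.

Post-order on an expression tree gives postfix notation: for each operator, emit left operand, right operand, then the operator.

7 7 + 6 1 7 - - + 5 1 + *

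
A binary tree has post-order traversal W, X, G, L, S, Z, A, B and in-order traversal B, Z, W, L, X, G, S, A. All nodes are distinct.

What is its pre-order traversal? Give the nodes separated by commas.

B, A, Z, S, L, W, G, X

The last element of post-order is the root; it splits in-order into left and right subtrees.
Root B: left subtree has 0 nodes { }, right has 7 {Z, W, L, X, G, S, A}.
  Root A: left subtree has 6 nodes {Z, W, L, X, G, S}, right has 0 { }.
    Root Z: left subtree has 0 nodes { }, right has 5 {W, L, X, G, S}.
      Root S: left subtree has 4 nodes {W, L, X, G}, right has 0 { }.
        Root L: left subtree has 1 node {W}, right has 2 {X, G}.
          Root G: left subtree has 1 node {X}, right has 0 { }.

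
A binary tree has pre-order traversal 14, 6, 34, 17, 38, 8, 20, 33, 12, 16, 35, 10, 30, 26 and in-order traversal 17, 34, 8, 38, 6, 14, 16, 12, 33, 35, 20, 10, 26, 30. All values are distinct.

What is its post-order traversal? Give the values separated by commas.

The first element of pre-order is the root; it splits in-order into left and right subtrees.
Root 14: left subtree has 5 nodes {17, 34, 8, 38, 6}, right has 8 {16, 12, 33, 35, 20, 10, 26, 30}.
  Root 6: left subtree has 4 nodes {17, 34, 8, 38}, right has 0 { }.
    Root 34: left subtree has 1 node {17}, right has 2 {8, 38}.
      Root 38: left subtree has 1 node {8}, right has 0 { }.
  Root 20: left subtree has 4 nodes {16, 12, 33, 35}, right has 3 {10, 26, 30}.
    Root 33: left subtree has 2 nodes {16, 12}, right has 1 {35}.
      Root 12: left subtree has 1 node {16}, right has 0 { }.
    Root 10: left subtree has 0 nodes { }, right has 2 {26, 30}.
      Root 30: left subtree has 1 node {26}, right has 0 { }.

17, 8, 38, 34, 6, 16, 12, 35, 33, 26, 30, 10, 20, 14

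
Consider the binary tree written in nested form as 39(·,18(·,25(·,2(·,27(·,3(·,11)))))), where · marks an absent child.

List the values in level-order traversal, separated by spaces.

39 18 25 2 27 3 11

Level-order visits nodes level by level from the root, left to right within each level.
Level 0: 39
Level 1: 18
Level 2: 25
Level 3: 2
Level 4: 27
Level 5: 3
Level 6: 11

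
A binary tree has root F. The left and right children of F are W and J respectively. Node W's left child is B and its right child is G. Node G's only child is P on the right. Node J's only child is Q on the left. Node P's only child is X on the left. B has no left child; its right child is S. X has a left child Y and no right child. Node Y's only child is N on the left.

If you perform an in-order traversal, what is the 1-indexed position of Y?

In-order visits the left subtree, then the node, then the right subtree.
At F: go left to W.
  At W: go left to B.
    At B: no left child.
    Visit B.
    At B: go right to S.
      S is a leaf — visit S.
  Visit W.
  At W: go right to G.
    At G: no left child.
    Visit G.
    At G: go right to P.
      At P: go left to X.
        At X: go left to Y.
          At Y: go left to N.
            N is a leaf — visit N.
          Visit Y.
          At Y: no right child.
        Visit X.
        At X: no right child.
      Visit P.
      At P: no right child.
Visit F.
At F: go right to J.
  At J: go left to Q.
    Q is a leaf — visit Q.
  Visit J.
  At J: no right child.
Full in-order sequence: B, S, W, G, N, Y, X, P, F, Q, J.

6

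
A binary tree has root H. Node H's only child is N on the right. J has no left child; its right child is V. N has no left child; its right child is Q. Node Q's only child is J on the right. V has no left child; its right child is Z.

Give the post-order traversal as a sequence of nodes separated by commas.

Z, V, J, Q, N, H

Post-order visits the left subtree, then the right subtree, then the node.
At H: no left child.
At H: go right to N.
  At N: no left child.
  At N: go right to Q.
    At Q: no left child.
    At Q: go right to J.
      At J: no left child.
      At J: go right to V.
        At V: no left child.
        At V: go right to Z.
          Z is a leaf — visit Z.
        Visit V.
      Visit J.
    Visit Q.
  Visit N.
Visit H.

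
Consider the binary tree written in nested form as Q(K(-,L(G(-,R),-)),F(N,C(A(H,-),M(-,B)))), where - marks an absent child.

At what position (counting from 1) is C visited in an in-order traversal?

10

In-order visits the left subtree, then the node, then the right subtree.
At Q: go left to K.
  At K: no left child.
  Visit K.
  At K: go right to L.
    At L: go left to G.
      At G: no left child.
      Visit G.
      At G: go right to R.
        R is a leaf — visit R.
    Visit L.
    At L: no right child.
Visit Q.
At Q: go right to F.
  At F: go left to N.
    N is a leaf — visit N.
  Visit F.
  At F: go right to C.
    At C: go left to A.
      At A: go left to H.
        H is a leaf — visit H.
      Visit A.
      At A: no right child.
    Visit C.
    At C: go right to M.
      At M: no left child.
      Visit M.
      At M: go right to B.
        B is a leaf — visit B.
Full in-order sequence: K, G, R, L, Q, N, F, H, A, C, M, B.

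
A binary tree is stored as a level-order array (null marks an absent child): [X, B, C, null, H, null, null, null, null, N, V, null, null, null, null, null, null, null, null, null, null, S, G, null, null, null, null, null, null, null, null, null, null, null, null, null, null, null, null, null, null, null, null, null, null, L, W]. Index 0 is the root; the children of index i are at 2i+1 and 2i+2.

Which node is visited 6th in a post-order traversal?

Post-order visits the left subtree, then the right subtree, then the node.
At X: go left to B.
  At B: no left child.
  At B: go right to H.
    At H: go left to N.
      N is a leaf — visit N.
    At H: go right to V.
      At V: go left to S.
        S is a leaf — visit S.
      At V: go right to G.
        At G: go left to L.
          L is a leaf — visit L.
        At G: go right to W.
          W is a leaf — visit W.
        Visit G.
      Visit V.
    Visit H.
  Visit B.
At X: go right to C.
  C is a leaf — visit C.
Visit X.
Full post-order sequence: N, S, L, W, G, V, H, B, C, X.

V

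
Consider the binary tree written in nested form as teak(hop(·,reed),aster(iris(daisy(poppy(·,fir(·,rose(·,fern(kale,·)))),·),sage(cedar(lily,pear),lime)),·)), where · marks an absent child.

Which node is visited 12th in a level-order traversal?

Level-order visits nodes level by level from the root, left to right within each level.
Level 0: teak
Level 1: hop, aster
Level 2: reed, iris
Level 3: daisy, sage
Level 4: poppy, cedar, lime
Level 5: fir, lily, pear
Level 6: rose
Level 7: fern
Level 8: kale
Full level-order sequence: teak, hop, aster, reed, iris, daisy, sage, poppy, cedar, lime, fir, lily, pear, rose, fern, kale.

lily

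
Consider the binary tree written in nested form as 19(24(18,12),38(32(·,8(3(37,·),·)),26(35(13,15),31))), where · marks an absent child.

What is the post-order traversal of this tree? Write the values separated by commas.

Post-order visits the left subtree, then the right subtree, then the node.
At 19: go left to 24.
  At 24: go left to 18.
    18 is a leaf — visit 18.
  At 24: go right to 12.
    12 is a leaf — visit 12.
  Visit 24.
At 19: go right to 38.
  At 38: go left to 32.
    At 32: no left child.
    At 32: go right to 8.
      At 8: go left to 3.
        At 3: go left to 37.
          37 is a leaf — visit 37.
        At 3: no right child.
        Visit 3.
      At 8: no right child.
      Visit 8.
    Visit 32.
  At 38: go right to 26.
    At 26: go left to 35.
      At 35: go left to 13.
        13 is a leaf — visit 13.
      At 35: go right to 15.
        15 is a leaf — visit 15.
      Visit 35.
    At 26: go right to 31.
      31 is a leaf — visit 31.
    Visit 26.
  Visit 38.
Visit 19.

18, 12, 24, 37, 3, 8, 32, 13, 15, 35, 31, 26, 38, 19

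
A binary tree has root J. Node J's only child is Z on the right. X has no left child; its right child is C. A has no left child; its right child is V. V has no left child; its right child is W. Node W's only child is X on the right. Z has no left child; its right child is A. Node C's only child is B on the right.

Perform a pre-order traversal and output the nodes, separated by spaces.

J Z A V W X C B

Pre-order visits the node, then its left subtree, then its right subtree.
Visit J.
At J: no left child.
At J: go right to Z.
  Visit Z.
  At Z: no left child.
  At Z: go right to A.
    Visit A.
    At A: no left child.
    At A: go right to V.
      Visit V.
      At V: no left child.
      At V: go right to W.
        Visit W.
        At W: no left child.
        At W: go right to X.
          Visit X.
          At X: no left child.
          At X: go right to C.
            Visit C.
            At C: no left child.
            At C: go right to B.
              B is a leaf — visit B.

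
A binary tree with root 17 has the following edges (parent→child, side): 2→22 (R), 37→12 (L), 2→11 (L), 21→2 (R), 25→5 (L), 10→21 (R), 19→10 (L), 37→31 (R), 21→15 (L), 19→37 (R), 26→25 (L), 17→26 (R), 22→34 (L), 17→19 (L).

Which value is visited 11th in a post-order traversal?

Post-order visits the left subtree, then the right subtree, then the node.
At 17: go left to 19.
  At 19: go left to 10.
    At 10: no left child.
    At 10: go right to 21.
      At 21: go left to 15.
        15 is a leaf — visit 15.
      At 21: go right to 2.
        At 2: go left to 11.
          11 is a leaf — visit 11.
        At 2: go right to 22.
          At 22: go left to 34.
            34 is a leaf — visit 34.
          At 22: no right child.
          Visit 22.
        Visit 2.
      Visit 21.
    Visit 10.
  At 19: go right to 37.
    At 37: go left to 12.
      12 is a leaf — visit 12.
    At 37: go right to 31.
      31 is a leaf — visit 31.
    Visit 37.
  Visit 19.
At 17: go right to 26.
  At 26: go left to 25.
    At 25: go left to 5.
      5 is a leaf — visit 5.
    At 25: no right child.
    Visit 25.
  At 26: no right child.
  Visit 26.
Visit 17.
Full post-order sequence: 15, 11, 34, 22, 2, 21, 10, 12, 31, 37, 19, 5, 25, 26, 17.

19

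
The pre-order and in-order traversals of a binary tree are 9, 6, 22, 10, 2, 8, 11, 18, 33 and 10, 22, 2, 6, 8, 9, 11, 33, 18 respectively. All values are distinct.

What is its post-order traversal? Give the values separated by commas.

10, 2, 22, 8, 6, 33, 18, 11, 9

The first element of pre-order is the root; it splits in-order into left and right subtrees.
Root 9: left subtree has 5 nodes {10, 22, 2, 6, 8}, right has 3 {11, 33, 18}.
  Root 6: left subtree has 3 nodes {10, 22, 2}, right has 1 {8}.
    Root 22: left subtree has 1 node {10}, right has 1 {2}.
  Root 11: left subtree has 0 nodes { }, right has 2 {33, 18}.
    Root 18: left subtree has 1 node {33}, right has 0 { }.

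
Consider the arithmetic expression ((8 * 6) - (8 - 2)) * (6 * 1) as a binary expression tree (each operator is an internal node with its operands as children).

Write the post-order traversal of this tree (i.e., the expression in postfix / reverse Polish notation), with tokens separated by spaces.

Post-order on an expression tree gives postfix notation: for each operator, emit left operand, right operand, then the operator.

8 6 * 8 2 - - 6 1 * *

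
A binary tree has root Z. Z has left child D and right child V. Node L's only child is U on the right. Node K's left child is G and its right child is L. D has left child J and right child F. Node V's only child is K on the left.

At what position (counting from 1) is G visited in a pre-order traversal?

Pre-order visits the node, then its left subtree, then its right subtree.
Visit Z.
At Z: go left to D.
  Visit D.
  At D: go left to J.
    J is a leaf — visit J.
  At D: go right to F.
    F is a leaf — visit F.
At Z: go right to V.
  Visit V.
  At V: go left to K.
    Visit K.
    At K: go left to G.
      G is a leaf — visit G.
    At K: go right to L.
      Visit L.
      At L: no left child.
      At L: go right to U.
        U is a leaf — visit U.
  At V: no right child.
Full pre-order sequence: Z, D, J, F, V, K, G, L, U.

7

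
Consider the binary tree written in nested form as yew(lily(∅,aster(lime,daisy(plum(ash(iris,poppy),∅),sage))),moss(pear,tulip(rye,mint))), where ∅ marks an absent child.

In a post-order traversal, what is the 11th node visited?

Post-order visits the left subtree, then the right subtree, then the node.
At yew: go left to lily.
  At lily: no left child.
  At lily: go right to aster.
    At aster: go left to lime.
      lime is a leaf — visit lime.
    At aster: go right to daisy.
      At daisy: go left to plum.
        At plum: go left to ash.
          At ash: go left to iris.
            iris is a leaf — visit iris.
          At ash: go right to poppy.
            poppy is a leaf — visit poppy.
          Visit ash.
        At plum: no right child.
        Visit plum.
      At daisy: go right to sage.
        sage is a leaf — visit sage.
      Visit daisy.
    Visit aster.
  Visit lily.
At yew: go right to moss.
  At moss: go left to pear.
    pear is a leaf — visit pear.
  At moss: go right to tulip.
    At tulip: go left to rye.
      rye is a leaf — visit rye.
    At tulip: go right to mint.
      mint is a leaf — visit mint.
    Visit tulip.
  Visit moss.
Visit yew.
Full post-order sequence: lime, iris, poppy, ash, plum, sage, daisy, aster, lily, pear, rye, mint, tulip, moss, yew.

rye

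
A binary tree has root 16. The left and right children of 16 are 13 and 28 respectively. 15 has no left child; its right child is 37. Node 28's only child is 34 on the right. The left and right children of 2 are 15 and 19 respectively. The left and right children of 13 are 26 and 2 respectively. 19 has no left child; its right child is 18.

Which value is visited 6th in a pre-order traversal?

37

Pre-order visits the node, then its left subtree, then its right subtree.
Visit 16.
At 16: go left to 13.
  Visit 13.
  At 13: go left to 26.
    26 is a leaf — visit 26.
  At 13: go right to 2.
    Visit 2.
    At 2: go left to 15.
      Visit 15.
      At 15: no left child.
      At 15: go right to 37.
        37 is a leaf — visit 37.
    At 2: go right to 19.
      Visit 19.
      At 19: no left child.
      At 19: go right to 18.
        18 is a leaf — visit 18.
At 16: go right to 28.
  Visit 28.
  At 28: no left child.
  At 28: go right to 34.
    34 is a leaf — visit 34.
Full pre-order sequence: 16, 13, 26, 2, 15, 37, 19, 18, 28, 34.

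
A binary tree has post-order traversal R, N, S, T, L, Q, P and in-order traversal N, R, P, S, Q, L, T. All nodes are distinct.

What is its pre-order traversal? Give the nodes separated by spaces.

P N R Q S L T

The last element of post-order is the root; it splits in-order into left and right subtrees.
Root P: left subtree has 2 nodes {N, R}, right has 4 {S, Q, L, T}.
  Root N: left subtree has 0 nodes { }, right has 1 {R}.
  Root Q: left subtree has 1 node {S}, right has 2 {L, T}.
    Root L: left subtree has 0 nodes { }, right has 1 {T}.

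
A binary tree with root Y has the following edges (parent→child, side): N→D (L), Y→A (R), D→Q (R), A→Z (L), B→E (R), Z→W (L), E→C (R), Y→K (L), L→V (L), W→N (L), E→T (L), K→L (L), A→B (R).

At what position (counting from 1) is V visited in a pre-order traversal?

4

Pre-order visits the node, then its left subtree, then its right subtree.
Visit Y.
At Y: go left to K.
  Visit K.
  At K: go left to L.
    Visit L.
    At L: go left to V.
      V is a leaf — visit V.
    At L: no right child.
  At K: no right child.
At Y: go right to A.
  Visit A.
  At A: go left to Z.
    Visit Z.
    At Z: go left to W.
      Visit W.
      At W: go left to N.
        Visit N.
        At N: go left to D.
          Visit D.
          At D: no left child.
          At D: go right to Q.
            Q is a leaf — visit Q.
        At N: no right child.
      At W: no right child.
    At Z: no right child.
  At A: go right to B.
    Visit B.
    At B: no left child.
    At B: go right to E.
      Visit E.
      At E: go left to T.
        T is a leaf — visit T.
      At E: go right to C.
        C is a leaf — visit C.
Full pre-order sequence: Y, K, L, V, A, Z, W, N, D, Q, B, E, T, C.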